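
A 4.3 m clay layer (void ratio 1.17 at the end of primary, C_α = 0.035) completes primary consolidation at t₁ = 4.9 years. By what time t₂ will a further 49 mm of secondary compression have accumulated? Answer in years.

t₂ ≈ 24.9 years

S_s = C_α·H/(1+e_p)·log₁₀(t₂/t₁) ⇒ log₁₀(t₂/t₁) = S_s·(1+e_p)/(C_α·H).
log₁₀(t₂/t₁) = 0.049 × (1+1.17) / (0.035×4.3) = 0.7065
t₂ = t₁ × 10^0.7065 = 4.9 × 5.088 = 24.93 years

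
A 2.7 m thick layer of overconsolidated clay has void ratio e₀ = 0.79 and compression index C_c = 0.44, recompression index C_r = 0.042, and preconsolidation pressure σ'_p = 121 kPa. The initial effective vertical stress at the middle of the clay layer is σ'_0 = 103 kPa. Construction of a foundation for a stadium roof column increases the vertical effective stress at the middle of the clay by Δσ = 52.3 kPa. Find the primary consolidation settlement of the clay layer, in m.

Final effective stress: σ'_f = 103 + 52.3 = 155.3 kPa.
σ'_f = 155.3 > σ'_p = 121 kPa, so the stress path crosses the preconsolidation pressure — recompression up to σ'_p, then virgin compression beyond:
S_c = H/(1+e₀)·[C_r·log₁₀(σ'_p/σ'_0) + C_c·log₁₀(σ'_f/σ'_p)]
    = 2.7/1.79 × [0.042×log₁₀(121/103) + 0.44×log₁₀(155.3/121)]
    = 1.5084 × [0.0029378 + 0.04769] = 0.07637 m

S_c ≈ 0.0764 m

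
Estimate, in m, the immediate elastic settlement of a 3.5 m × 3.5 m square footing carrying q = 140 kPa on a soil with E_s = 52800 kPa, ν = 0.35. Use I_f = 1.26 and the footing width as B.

Immediate (elastic) settlement: S_e = q·B·(1−ν²)/E_s · I_f.
S_e = 140 × 3.5 × (1 − 0.35²) / 52800 × 1.26
    = 140 × 3.5 × 0.8775 / 52800 × 1.26
    = 0.01026 m

S_e ≈ 0.0103 m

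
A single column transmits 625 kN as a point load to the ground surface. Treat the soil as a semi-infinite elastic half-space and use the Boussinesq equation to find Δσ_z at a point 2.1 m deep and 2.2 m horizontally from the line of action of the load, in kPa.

Δσ_z ≈ 10.6 kPa

Boussinesq vertical stress below a point load on an elastic half-space:
Δσ_z = 3P/(2πz²) · [1 + (r/z)²]^(−5/2)
r/z = 2.2/2.1 = 1.0476; [1+(r/z)²]^(−5/2) = 0.15694.
Δσ_z = 3×625/(2π×2.1²) × 0.15694 = 67.668 × 0.15694 = 10.62 kPa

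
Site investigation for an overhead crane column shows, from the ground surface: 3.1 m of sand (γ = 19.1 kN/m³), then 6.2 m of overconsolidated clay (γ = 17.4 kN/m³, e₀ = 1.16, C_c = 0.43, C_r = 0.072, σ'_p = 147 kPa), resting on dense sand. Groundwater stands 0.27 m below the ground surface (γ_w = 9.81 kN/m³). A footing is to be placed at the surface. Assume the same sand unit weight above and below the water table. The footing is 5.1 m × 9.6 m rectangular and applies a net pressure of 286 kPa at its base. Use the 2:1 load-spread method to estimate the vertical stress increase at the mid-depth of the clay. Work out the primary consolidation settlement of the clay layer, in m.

S_c ≈ 0.0796 m

Mid-depth of clay below the ground surface: z = 3.1 + 6.2/2 = 6.2 m.
Total vertical stress at mid-clay: σ_v = 19.1×3.1 + 17.4×3.1 = 113.15 kPa.
Pore pressure: u = 9.81×(6.2 − 0.27) = 58.173 kPa.
Initial effective stress: σ'_0 = σ_v − u = 113.15 − 58.173 = 54.977 kPa.
Stress increase at mid-clay by the 2:1 spreading method:
Δσ = qBL/((B+z)(L+z)) = 286×5.1×9.6/((5.1+6.2)(9.6+6.2)) = 78.428 kPa
Final effective stress: σ'_f = 54.977 + 78.428 = 133.41 kPa.
σ'_f = 133.41 ≤ σ'_p = 147 kPa, so the clay remains overconsolidated and only the recompression index applies:
S_c = C_r·H/(1+e₀)·log₁₀(σ'_f/σ'_0) = 0.072×6.2/2.16×log₁₀(133.41/54.977)
    = 0.20667 × 0.38501 = 0.07957 m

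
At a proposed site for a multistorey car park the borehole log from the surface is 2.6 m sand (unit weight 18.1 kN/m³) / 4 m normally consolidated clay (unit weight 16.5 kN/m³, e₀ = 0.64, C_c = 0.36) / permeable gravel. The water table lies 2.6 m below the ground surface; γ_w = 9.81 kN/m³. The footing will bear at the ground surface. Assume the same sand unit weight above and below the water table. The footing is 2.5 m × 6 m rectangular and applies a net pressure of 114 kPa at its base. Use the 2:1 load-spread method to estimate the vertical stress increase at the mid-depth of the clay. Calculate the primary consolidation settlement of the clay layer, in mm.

Mid-depth of clay below the ground surface: z = 2.6 + 4/2 = 4.6 m.
Total vertical stress at mid-clay: σ_v = 18.1×2.6 + 16.5×2 = 80.06 kPa.
Pore pressure: u = 9.81×(4.6 − 2.6) = 19.62 kPa.
Initial effective stress: σ'_0 = σ_v − u = 80.06 − 19.62 = 60.44 kPa.
Stress increase at mid-clay by the 2:1 spreading method:
Δσ = qBL/((B+z)(L+z)) = 114×2.5×6/((2.5+4.6)(6+4.6)) = 22.721 kPa
Final effective stress: σ'_f = σ'_0 + Δσ = 60.44 + 22.721 = 83.161 kPa.
Normally consolidated clay, so the full stress increment lies on the virgin compression line:
S_c = C_c·H/(1+e₀)·log₁₀(σ'_f/σ'_0) = 0.36×4/(1+0.64)×log₁₀(83.161/60.44)
    = 0.87805 × 0.1386 = 0.1217 m

S_c ≈ 122 mm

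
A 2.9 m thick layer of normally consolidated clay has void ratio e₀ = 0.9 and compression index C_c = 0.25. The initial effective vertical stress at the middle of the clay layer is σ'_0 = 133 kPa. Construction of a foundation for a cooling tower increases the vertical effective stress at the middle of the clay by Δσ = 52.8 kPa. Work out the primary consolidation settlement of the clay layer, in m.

Final effective stress: σ'_f = σ'_0 + Δσ = 133 + 52.8 = 185.8 kPa.
Normally consolidated clay, so the full stress increment lies on the virgin compression line:
S_c = C_c·H/(1+e₀)·log₁₀(σ'_f/σ'_0) = 0.25×2.9/(1+0.9)×log₁₀(185.8/133)
    = 0.38158 × 0.14519 = 0.0554 m

S_c ≈ 0.0554 m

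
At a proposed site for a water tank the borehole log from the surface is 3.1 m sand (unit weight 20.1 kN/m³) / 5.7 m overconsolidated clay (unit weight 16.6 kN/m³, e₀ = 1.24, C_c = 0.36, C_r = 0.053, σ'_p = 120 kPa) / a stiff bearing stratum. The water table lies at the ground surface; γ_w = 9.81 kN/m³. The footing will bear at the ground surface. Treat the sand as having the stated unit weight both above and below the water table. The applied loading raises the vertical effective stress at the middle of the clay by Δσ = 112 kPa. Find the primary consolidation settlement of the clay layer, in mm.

S_c ≈ 172 mm

Mid-depth of clay below the ground surface: z = 3.1 + 5.7/2 = 5.95 m.
Total vertical stress at mid-clay: σ_v = 20.1×3.1 + 16.6×2.85 = 109.62 kPa.
Pore pressure: u = 9.81×(5.95 − 0) = 58.37 kPa.
Initial effective stress: σ'_0 = σ_v − u = 109.62 − 58.37 = 51.25 kPa.
Final effective stress: σ'_f = 51.25 + 112 = 163.25 kPa.
σ'_f = 163.25 > σ'_p = 120 kPa, so the stress path crosses the preconsolidation pressure — recompression up to σ'_p, then virgin compression beyond:
S_c = H/(1+e₀)·[C_r·log₁₀(σ'_p/σ'_0) + C_c·log₁₀(σ'_f/σ'_p)]
    = 5.7/2.24 × [0.053×log₁₀(120/51.25) + 0.36×log₁₀(163.25/120)]
    = 2.5446 × [0.019583 + 0.048122] = 0.1723 m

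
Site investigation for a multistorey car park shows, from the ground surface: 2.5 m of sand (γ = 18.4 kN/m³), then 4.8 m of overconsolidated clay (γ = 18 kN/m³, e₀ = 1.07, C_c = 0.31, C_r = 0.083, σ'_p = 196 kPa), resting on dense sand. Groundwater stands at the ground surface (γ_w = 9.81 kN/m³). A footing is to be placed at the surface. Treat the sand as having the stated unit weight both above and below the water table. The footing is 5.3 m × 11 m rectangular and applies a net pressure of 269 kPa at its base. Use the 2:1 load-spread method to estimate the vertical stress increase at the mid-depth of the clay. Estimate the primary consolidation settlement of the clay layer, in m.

S_c ≈ 0.101 m

Mid-depth of clay below the ground surface: z = 2.5 + 4.8/2 = 4.9 m.
Total vertical stress at mid-clay: σ_v = 18.4×2.5 + 18×2.4 = 89.2 kPa.
Pore pressure: u = 9.81×(4.9 − 0) = 48.069 kPa.
Initial effective stress: σ'_0 = σ_v − u = 89.2 − 48.069 = 41.131 kPa.
Stress increase at mid-clay by the 2:1 spreading method:
Δσ = qBL/((B+z)(L+z)) = 269×5.3×11/((5.3+4.9)(11+4.9)) = 96.699 kPa
Final effective stress: σ'_f = 41.131 + 96.699 = 137.83 kPa.
σ'_f = 137.83 ≤ σ'_p = 196 kPa, so the clay remains overconsolidated and only the recompression index applies:
S_c = C_r·H/(1+e₀)·log₁₀(σ'_f/σ'_0) = 0.083×4.8/2.07×log₁₀(137.83/41.131)
    = 0.19246 × 0.52517 = 0.1011 m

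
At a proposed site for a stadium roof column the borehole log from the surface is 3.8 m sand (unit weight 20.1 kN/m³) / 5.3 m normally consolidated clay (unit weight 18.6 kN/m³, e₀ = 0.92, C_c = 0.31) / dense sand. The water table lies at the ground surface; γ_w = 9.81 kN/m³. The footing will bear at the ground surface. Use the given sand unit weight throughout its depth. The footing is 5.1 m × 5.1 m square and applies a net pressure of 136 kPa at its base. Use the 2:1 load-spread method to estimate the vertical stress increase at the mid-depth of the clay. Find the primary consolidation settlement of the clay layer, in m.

Mid-depth of clay below the ground surface: z = 3.8 + 5.3/2 = 6.45 m.
Total vertical stress at mid-clay: σ_v = 20.1×3.8 + 18.6×2.65 = 125.67 kPa.
Pore pressure: u = 9.81×(6.45 − 0) = 63.275 kPa.
Initial effective stress: σ'_0 = σ_v − u = 125.67 − 63.275 = 62.395 kPa.
Stress increase at mid-clay by the 2:1 spreading method:
Δσ = qBL/((B+z)(L+z)) = 136×5.1×5.1/((5.1+6.45)(5.1+6.45)) = 26.516 kPa
Final effective stress: σ'_f = σ'_0 + Δσ = 62.395 + 26.516 = 88.911 kPa.
Normally consolidated clay, so the full stress increment lies on the virgin compression line:
S_c = C_c·H/(1+e₀)·log₁₀(σ'_f/σ'_0) = 0.31×5.3/(1+0.92)×log₁₀(88.911/62.395)
    = 0.85573 × 0.15381 = 0.1316 m

S_c ≈ 0.132 m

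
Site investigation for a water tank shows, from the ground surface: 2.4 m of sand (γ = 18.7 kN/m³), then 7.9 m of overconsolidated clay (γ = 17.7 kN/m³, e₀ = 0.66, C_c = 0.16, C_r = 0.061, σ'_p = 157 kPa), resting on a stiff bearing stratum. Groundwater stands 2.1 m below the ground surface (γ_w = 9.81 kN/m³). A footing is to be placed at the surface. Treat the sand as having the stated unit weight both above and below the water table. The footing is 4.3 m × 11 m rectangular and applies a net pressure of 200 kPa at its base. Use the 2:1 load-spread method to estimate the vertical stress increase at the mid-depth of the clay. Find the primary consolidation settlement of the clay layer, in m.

Mid-depth of clay below the ground surface: z = 2.4 + 7.9/2 = 6.35 m.
Total vertical stress at mid-clay: σ_v = 18.7×2.4 + 17.7×3.95 = 114.8 kPa.
Pore pressure: u = 9.81×(6.35 − 2.1) = 41.693 kPa.
Initial effective stress: σ'_0 = σ_v − u = 114.8 − 41.693 = 73.107 kPa.
Stress increase at mid-clay by the 2:1 spreading method:
Δσ = qBL/((B+z)(L+z)) = 200×4.3×11/((4.3+6.35)(11+6.35)) = 51.197 kPa
Final effective stress: σ'_f = 73.107 + 51.197 = 124.3 kPa.
σ'_f = 124.3 ≤ σ'_p = 157 kPa, so the clay remains overconsolidated and only the recompression index applies:
S_c = C_r·H/(1+e₀)·log₁₀(σ'_f/σ'_0) = 0.061×7.9/1.66×log₁₀(124.3/73.107)
    = 0.2903 × 0.23051 = 0.06692 m

S_c ≈ 0.0669 m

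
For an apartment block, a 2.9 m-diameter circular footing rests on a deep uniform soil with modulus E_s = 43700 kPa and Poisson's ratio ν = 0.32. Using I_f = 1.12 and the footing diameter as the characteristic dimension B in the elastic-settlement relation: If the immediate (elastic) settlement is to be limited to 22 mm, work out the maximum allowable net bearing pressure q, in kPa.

S_e = q·B·(1−ν²)/E_s · I_f  ⇒  q = S_e·E_s / (B·(1−ν²)·I_f).
q = 0.022 × 43700 / (2.9 × 0.8976 × 1.12) = 329.8 kPa

q ≈ 330 kPa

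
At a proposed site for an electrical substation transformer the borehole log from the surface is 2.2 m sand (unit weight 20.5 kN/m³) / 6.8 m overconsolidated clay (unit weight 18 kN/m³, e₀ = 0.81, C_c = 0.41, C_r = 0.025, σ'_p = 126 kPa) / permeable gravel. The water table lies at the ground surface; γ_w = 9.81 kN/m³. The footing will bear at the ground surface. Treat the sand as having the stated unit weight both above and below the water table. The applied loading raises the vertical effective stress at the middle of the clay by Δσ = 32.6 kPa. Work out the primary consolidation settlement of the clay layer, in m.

S_c ≈ 0.02 m

Mid-depth of clay below the ground surface: z = 2.2 + 6.8/2 = 5.6 m.
Total vertical stress at mid-clay: σ_v = 20.5×2.2 + 18×3.4 = 106.3 kPa.
Pore pressure: u = 9.81×(5.6 − 0) = 54.936 kPa.
Initial effective stress: σ'_0 = σ_v − u = 106.3 − 54.936 = 51.364 kPa.
Final effective stress: σ'_f = 51.364 + 32.6 = 83.964 kPa.
σ'_f = 83.964 ≤ σ'_p = 126 kPa, so the clay remains overconsolidated and only the recompression index applies:
S_c = C_r·H/(1+e₀)·log₁₀(σ'_f/σ'_0) = 0.025×6.8/1.81×log₁₀(83.964/51.364)
    = 0.093923 × 0.21343 = 0.02005 m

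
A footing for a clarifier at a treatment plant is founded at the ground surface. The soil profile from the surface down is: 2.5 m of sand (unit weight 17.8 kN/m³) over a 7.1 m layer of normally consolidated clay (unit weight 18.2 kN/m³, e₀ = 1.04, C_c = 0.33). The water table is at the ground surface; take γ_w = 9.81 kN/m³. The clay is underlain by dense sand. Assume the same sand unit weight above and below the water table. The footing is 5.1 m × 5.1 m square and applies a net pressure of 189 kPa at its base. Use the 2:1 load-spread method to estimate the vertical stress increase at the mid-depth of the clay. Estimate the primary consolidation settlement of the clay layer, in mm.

Mid-depth of clay below the ground surface: z = 2.5 + 7.1/2 = 6.05 m.
Total vertical stress at mid-clay: σ_v = 17.8×2.5 + 18.2×3.55 = 109.11 kPa.
Pore pressure: u = 9.81×(6.05 − 0) = 59.351 kPa.
Initial effective stress: σ'_0 = σ_v − u = 109.11 − 59.351 = 49.759 kPa.
Stress increase at mid-clay by the 2:1 spreading method:
Δσ = qBL/((B+z)(L+z)) = 189×5.1×5.1/((5.1+6.05)(5.1+6.05)) = 39.541 kPa
Final effective stress: σ'_f = σ'_0 + Δσ = 49.759 + 39.541 = 89.3 kPa.
Normally consolidated clay, so the full stress increment lies on the virgin compression line:
S_c = C_c·H/(1+e₀)·log₁₀(σ'_f/σ'_0) = 0.33×7.1/(1+1.04)×log₁₀(89.3/49.759)
    = 1.1485 × 0.25398 = 0.2917 m

S_c ≈ 292 mm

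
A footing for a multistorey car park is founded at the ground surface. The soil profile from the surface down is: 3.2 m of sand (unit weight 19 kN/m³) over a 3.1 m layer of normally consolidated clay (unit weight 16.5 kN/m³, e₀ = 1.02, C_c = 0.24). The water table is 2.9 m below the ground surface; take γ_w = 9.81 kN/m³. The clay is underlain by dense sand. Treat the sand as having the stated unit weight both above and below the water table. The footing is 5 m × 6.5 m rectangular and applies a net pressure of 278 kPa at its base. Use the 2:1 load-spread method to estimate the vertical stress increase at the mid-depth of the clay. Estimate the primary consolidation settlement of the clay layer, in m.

Mid-depth of clay below the ground surface: z = 3.2 + 3.1/2 = 4.75 m.
Total vertical stress at mid-clay: σ_v = 19×3.2 + 16.5×1.55 = 86.375 kPa.
Pore pressure: u = 9.81×(4.75 − 2.9) = 18.149 kPa.
Initial effective stress: σ'_0 = σ_v − u = 86.375 − 18.149 = 68.226 kPa.
Stress increase at mid-clay by the 2:1 spreading method:
Δσ = qBL/((B+z)(L+z)) = 278×5×6.5/((5+4.75)(6.5+4.75)) = 82.37 kPa
Final effective stress: σ'_f = σ'_0 + Δσ = 68.226 + 82.37 = 150.6 kPa.
Normally consolidated clay, so the full stress increment lies on the virgin compression line:
S_c = C_c·H/(1+e₀)·log₁₀(σ'_f/σ'_0) = 0.24×3.1/(1+1.02)×log₁₀(150.6/68.226)
    = 0.36832 × 0.34388 = 0.1267 m

S_c ≈ 0.127 m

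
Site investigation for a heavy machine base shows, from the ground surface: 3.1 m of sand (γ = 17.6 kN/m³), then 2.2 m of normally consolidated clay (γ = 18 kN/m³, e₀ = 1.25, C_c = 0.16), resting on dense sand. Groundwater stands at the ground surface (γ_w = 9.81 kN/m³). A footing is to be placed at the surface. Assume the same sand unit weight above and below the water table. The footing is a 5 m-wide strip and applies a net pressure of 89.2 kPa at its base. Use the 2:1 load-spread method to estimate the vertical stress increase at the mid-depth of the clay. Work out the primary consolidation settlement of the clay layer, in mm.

Mid-depth of clay below the ground surface: z = 3.1 + 2.2/2 = 4.2 m.
Total vertical stress at mid-clay: σ_v = 17.6×3.1 + 18×1.1 = 74.36 kPa.
Pore pressure: u = 9.81×(4.2 − 0) = 41.202 kPa.
Initial effective stress: σ'_0 = σ_v − u = 74.36 − 41.202 = 33.158 kPa.
Stress increase at mid-clay by the 2:1 spreading method:
Δσ = qB/(B+z) = 89.2×5/(5+4.2) = 48.478 kPa
Final effective stress: σ'_f = σ'_0 + Δσ = 33.158 + 48.478 = 81.636 kPa.
Normally consolidated clay, so the full stress increment lies on the virgin compression line:
S_c = C_c·H/(1+e₀)·log₁₀(σ'_f/σ'_0) = 0.16×2.2/(1+1.25)×log₁₀(81.636/33.158)
    = 0.15644 × 0.39129 = 0.06121 m

S_c ≈ 61.2 mm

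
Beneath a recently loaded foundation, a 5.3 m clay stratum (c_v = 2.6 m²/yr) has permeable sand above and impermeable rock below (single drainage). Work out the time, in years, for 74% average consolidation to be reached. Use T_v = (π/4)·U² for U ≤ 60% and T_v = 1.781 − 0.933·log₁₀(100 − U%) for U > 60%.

Drainage path length: H_d = H = 5.3 m (single drainage).
U > 60%: T_v = 1.781 − 0.933·log₁₀(100 − 74) = 0.46083.
t = T_v·H_d²/c_v = 0.46083×5.3²/2.6 = 4.979 years.

t ≈ 4.98 years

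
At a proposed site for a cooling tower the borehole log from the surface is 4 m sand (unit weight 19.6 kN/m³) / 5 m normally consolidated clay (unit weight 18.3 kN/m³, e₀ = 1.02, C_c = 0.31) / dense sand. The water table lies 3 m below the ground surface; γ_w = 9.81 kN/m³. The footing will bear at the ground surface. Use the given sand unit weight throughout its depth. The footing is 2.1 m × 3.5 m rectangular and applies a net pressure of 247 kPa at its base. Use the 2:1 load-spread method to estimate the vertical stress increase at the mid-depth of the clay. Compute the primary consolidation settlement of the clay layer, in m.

S_c ≈ 0.0703 m

Mid-depth of clay below the ground surface: z = 4 + 5/2 = 6.5 m.
Total vertical stress at mid-clay: σ_v = 19.6×4 + 18.3×2.5 = 124.15 kPa.
Pore pressure: u = 9.81×(6.5 − 3) = 34.335 kPa.
Initial effective stress: σ'_0 = σ_v − u = 124.15 − 34.335 = 89.815 kPa.
Stress increase at mid-clay by the 2:1 spreading method:
Δσ = qBL/((B+z)(L+z)) = 247×2.1×3.5/((2.1+6.5)(3.5+6.5)) = 21.11 kPa
Final effective stress: σ'_f = σ'_0 + Δσ = 89.815 + 21.11 = 110.92 kPa.
Normally consolidated clay, so the full stress increment lies on the virgin compression line:
S_c = C_c·H/(1+e₀)·log₁₀(σ'_f/σ'_0) = 0.31×5/(1+1.02)×log₁₀(110.92/89.815)
    = 0.76733 × 0.091661 = 0.07033 m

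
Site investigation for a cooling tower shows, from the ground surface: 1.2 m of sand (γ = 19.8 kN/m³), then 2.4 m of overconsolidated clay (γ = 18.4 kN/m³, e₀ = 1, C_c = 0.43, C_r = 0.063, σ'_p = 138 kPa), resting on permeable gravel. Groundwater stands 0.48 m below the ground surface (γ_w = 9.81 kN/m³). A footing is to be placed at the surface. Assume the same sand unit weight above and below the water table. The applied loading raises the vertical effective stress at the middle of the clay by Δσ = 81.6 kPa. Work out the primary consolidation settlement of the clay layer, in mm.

Mid-depth of clay below the ground surface: z = 1.2 + 2.4/2 = 2.4 m.
Total vertical stress at mid-clay: σ_v = 19.8×1.2 + 18.4×1.2 = 45.84 kPa.
Pore pressure: u = 9.81×(2.4 − 0.48) = 18.835 kPa.
Initial effective stress: σ'_0 = σ_v − u = 45.84 − 18.835 = 27.005 kPa.
Final effective stress: σ'_f = 27.005 + 81.6 = 108.6 kPa.
σ'_f = 108.6 ≤ σ'_p = 138 kPa, so the clay remains overconsolidated and only the recompression index applies:
S_c = C_r·H/(1+e₀)·log₁₀(σ'_f/σ'_0) = 0.063×2.4/2×log₁₀(108.6/27.005)
    = 0.0756 × 0.60439 = 0.04569 m

S_c ≈ 45.7 mm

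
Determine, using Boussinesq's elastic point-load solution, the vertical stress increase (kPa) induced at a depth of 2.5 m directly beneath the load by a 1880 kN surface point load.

Δσ_z ≈ 144 kPa

Boussinesq vertical stress below a point load on an elastic half-space:
Δσ_z = 3P/(2πz²) · [1 + (r/z)²]^(−5/2)
r/z = 0/2.5 = 0; [1+(r/z)²]^(−5/2) = 1.
Δσ_z = 3×1880/(2π×2.5²) × 1 = 143.62 × 1 = 143.6 kPa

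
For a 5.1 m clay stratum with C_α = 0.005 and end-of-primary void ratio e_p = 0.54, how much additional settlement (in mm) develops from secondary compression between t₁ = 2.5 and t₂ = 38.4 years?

Secondary compression: S_s = C_α·H/(1+e_p)·log₁₀(t₂/t₁)
S_s = 0.005×5.1/(1+0.54)×log₁₀(38.4/2.5)
    = 0.01656 × 1.186 = 0.01964 m

S_s ≈ 19.6 mm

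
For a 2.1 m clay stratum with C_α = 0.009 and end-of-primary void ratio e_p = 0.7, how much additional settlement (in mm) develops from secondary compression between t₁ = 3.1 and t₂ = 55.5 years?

Secondary compression: S_s = C_α·H/(1+e_p)·log₁₀(t₂/t₁)
S_s = 0.009×2.1/(1+0.7)×log₁₀(55.5/3.1)
    = 0.01112 × 1.253 = 0.01393 m

S_s ≈ 13.9 mm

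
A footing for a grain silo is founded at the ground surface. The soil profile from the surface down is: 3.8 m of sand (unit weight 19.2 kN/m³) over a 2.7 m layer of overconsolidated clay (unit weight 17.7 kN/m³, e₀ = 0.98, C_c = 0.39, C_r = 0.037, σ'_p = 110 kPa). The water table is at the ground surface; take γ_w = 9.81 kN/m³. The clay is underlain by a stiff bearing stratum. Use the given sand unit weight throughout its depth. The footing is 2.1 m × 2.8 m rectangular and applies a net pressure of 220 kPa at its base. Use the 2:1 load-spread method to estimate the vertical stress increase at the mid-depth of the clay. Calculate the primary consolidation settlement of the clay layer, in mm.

Mid-depth of clay below the ground surface: z = 3.8 + 2.7/2 = 5.15 m.
Total vertical stress at mid-clay: σ_v = 19.2×3.8 + 17.7×1.35 = 96.855 kPa.
Pore pressure: u = 9.81×(5.15 − 0) = 50.522 kPa.
Initial effective stress: σ'_0 = σ_v − u = 96.855 − 50.522 = 46.333 kPa.
Stress increase at mid-clay by the 2:1 spreading method:
Δσ = qBL/((B+z)(L+z)) = 220×2.1×2.8/((2.1+5.15)(2.8+5.15)) = 22.444 kPa
Final effective stress: σ'_f = 46.333 + 22.444 = 68.777 kPa.
σ'_f = 68.777 ≤ σ'_p = 110 kPa, so the clay remains overconsolidated and only the recompression index applies:
S_c = C_r·H/(1+e₀)·log₁₀(σ'_f/σ'_0) = 0.037×2.7/1.98×log₁₀(68.777/46.333)
    = 0.050453 × 0.17155 = 0.008655 m

S_c ≈ 8.66 mm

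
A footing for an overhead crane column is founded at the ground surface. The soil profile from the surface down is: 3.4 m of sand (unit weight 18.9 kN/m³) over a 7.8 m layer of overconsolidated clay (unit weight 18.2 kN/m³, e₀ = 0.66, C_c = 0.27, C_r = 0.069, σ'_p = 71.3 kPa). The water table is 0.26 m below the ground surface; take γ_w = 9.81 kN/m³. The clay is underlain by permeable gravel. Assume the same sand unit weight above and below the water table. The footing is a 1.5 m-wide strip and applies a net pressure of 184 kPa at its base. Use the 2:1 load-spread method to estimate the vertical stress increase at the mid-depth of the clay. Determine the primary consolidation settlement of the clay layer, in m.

S_c ≈ 0.183 m

Mid-depth of clay below the ground surface: z = 3.4 + 7.8/2 = 7.3 m.
Total vertical stress at mid-clay: σ_v = 18.9×3.4 + 18.2×3.9 = 135.24 kPa.
Pore pressure: u = 9.81×(7.3 − 0.26) = 69.062 kPa.
Initial effective stress: σ'_0 = σ_v − u = 135.24 − 69.062 = 66.178 kPa.
Stress increase at mid-clay by the 2:1 spreading method:
Δσ = qB/(B+z) = 184×1.5/(1.5+7.3) = 31.364 kPa
Final effective stress: σ'_f = 66.178 + 31.364 = 97.542 kPa.
σ'_f = 97.542 > σ'_p = 71.3 kPa, so the stress path crosses the preconsolidation pressure — recompression up to σ'_p, then virgin compression beyond:
S_c = H/(1+e₀)·[C_r·log₁₀(σ'_p/σ'_0) + C_c·log₁₀(σ'_f/σ'_p)]
    = 7.8/1.66 × [0.069×log₁₀(71.3/66.178) + 0.27×log₁₀(97.542/71.3)]
    = 4.6988 × [0.0022339 + 0.036748] = 0.1832 m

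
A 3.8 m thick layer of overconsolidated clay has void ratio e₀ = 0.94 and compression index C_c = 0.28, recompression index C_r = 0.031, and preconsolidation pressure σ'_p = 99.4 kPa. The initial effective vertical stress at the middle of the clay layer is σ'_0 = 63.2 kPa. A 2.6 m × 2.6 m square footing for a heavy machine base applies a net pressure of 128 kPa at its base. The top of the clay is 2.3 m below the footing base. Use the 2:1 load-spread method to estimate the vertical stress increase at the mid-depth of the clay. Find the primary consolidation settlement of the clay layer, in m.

Mid-depth of clay below the footing base: z = 2.3 + 3.8/2 = 4.2 m.
Stress increase at mid-clay by the 2:1 spreading method:
Δσ = qBL/((B+z)(L+z)) = 128×2.6×2.6/((2.6+4.2)(2.6+4.2)) = 18.713 kPa
Final effective stress: σ'_f = 63.2 + 18.713 = 81.913 kPa.
σ'_f = 81.913 ≤ σ'_p = 99.4 kPa, so the clay remains overconsolidated and only the recompression index applies:
S_c = C_r·H/(1+e₀)·log₁₀(σ'_f/σ'_0) = 0.031×3.8/1.94×log₁₀(81.913/63.2)
    = 0.060723 × 0.11264 = 0.00684 m

S_c ≈ 0.00684 m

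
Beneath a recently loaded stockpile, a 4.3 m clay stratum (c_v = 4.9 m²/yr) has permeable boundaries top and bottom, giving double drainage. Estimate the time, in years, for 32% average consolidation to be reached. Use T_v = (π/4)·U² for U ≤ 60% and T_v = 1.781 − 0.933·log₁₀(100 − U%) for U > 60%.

t ≈ 0.0759 years

Drainage path length: H_d = H/2 = 2.15 m (double drainage).
U ≤ 60%: T_v = (π/4)·U² = (π/4)×0.32² = 0.080425.
t = T_v·H_d²/c_v = 0.080425×2.15²/4.9 = 0.07587 years.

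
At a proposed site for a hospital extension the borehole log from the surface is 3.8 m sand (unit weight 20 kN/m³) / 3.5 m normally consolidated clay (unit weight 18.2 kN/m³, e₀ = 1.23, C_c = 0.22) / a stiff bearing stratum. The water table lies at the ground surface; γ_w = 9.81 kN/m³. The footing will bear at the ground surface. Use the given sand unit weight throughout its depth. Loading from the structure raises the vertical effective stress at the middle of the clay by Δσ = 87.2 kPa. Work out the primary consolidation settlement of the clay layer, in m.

S_c ≈ 0.145 m

Mid-depth of clay below the ground surface: z = 3.8 + 3.5/2 = 5.55 m.
Total vertical stress at mid-clay: σ_v = 20×3.8 + 18.2×1.75 = 107.85 kPa.
Pore pressure: u = 9.81×(5.55 − 0) = 54.446 kPa.
Initial effective stress: σ'_0 = σ_v − u = 107.85 − 54.446 = 53.404 kPa.
Final effective stress: σ'_f = σ'_0 + Δσ = 53.404 + 87.2 = 140.6 kPa.
Normally consolidated clay, so the full stress increment lies on the virgin compression line:
S_c = C_c·H/(1+e₀)·log₁₀(σ'_f/σ'_0) = 0.22×3.5/(1+1.23)×log₁₀(140.6/53.404)
    = 0.34529 × 0.42041 = 0.1452 m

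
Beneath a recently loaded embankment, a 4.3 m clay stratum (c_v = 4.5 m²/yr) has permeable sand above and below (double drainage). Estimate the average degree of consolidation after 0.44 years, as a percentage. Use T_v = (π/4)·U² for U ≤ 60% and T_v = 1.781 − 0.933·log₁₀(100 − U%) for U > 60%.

Drainage path length: H_d = H/2 = 2.15 m (double drainage).
T_v = c_v·t/H_d² = 4.5×0.44/2.15² = 0.42834.
T_v = 0.42834 corresponds to the U > 60% branch:
U = 1 − 10^((1.781 − T_v)/0.933)/100 = 0.7183

U ≈ 71.8 %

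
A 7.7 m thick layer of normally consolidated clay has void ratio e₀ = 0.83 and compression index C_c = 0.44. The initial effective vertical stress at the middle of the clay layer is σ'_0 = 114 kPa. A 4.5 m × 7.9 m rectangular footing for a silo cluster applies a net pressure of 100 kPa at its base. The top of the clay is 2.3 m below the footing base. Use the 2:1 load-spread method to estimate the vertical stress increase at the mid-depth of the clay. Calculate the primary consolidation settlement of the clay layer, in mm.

S_c ≈ 152 mm

Mid-depth of clay below the footing base: z = 2.3 + 7.7/2 = 6.15 m.
Stress increase at mid-clay by the 2:1 spreading method:
Δσ = qBL/((B+z)(L+z)) = 100×4.5×7.9/((4.5+6.15)(7.9+6.15)) = 23.758 kPa
Final effective stress: σ'_f = σ'_0 + Δσ = 114 + 23.758 = 137.76 kPa.
Normally consolidated clay, so the full stress increment lies on the virgin compression line:
S_c = C_c·H/(1+e₀)·log₁₀(σ'_f/σ'_0) = 0.44×7.7/(1+0.83)×log₁₀(137.76/114)
    = 1.8514 × 0.082218 = 0.1522 m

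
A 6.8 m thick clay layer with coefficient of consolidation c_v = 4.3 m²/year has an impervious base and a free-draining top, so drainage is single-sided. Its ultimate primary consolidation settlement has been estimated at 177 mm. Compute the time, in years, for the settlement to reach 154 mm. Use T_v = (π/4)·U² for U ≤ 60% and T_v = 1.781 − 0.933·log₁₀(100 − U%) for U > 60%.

Drainage path length: H_d = H = 6.8 m (single drainage).
U = S(t)/S_ult = 154/177 = 0.8701.
U > 60%: T_v = 1.781 − 0.933·log₁₀(100 − 87.006) = 0.74187.
t = T_v·H_d²/c_v = 0.74187×6.8²/4.3 = 7.978 years.

t ≈ 7.98 years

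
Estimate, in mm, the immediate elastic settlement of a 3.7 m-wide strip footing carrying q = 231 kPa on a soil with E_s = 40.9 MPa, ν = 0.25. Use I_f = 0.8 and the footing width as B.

S_e ≈ 15.7 mm

Immediate (elastic) settlement: S_e = q·B·(1−ν²)/E_s · I_f.
E_s = 40.9 MPa = 40900 kPa.
S_e = 231 × 3.7 × (1 − 0.25²) / 40900 × 0.8
    = 231 × 3.7 × 0.9375 / 40900 × 0.8
    = 0.01567 m = 15.67 mm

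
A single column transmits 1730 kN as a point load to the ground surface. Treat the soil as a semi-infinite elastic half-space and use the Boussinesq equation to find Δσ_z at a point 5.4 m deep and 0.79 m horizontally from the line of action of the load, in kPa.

Boussinesq vertical stress below a point load on an elastic half-space:
Δσ_z = 3P/(2πz²) · [1 + (r/z)²]^(−5/2)
r/z = 0.79/5.4 = 0.1463; [1+(r/z)²]^(−5/2) = 0.94844.
Δσ_z = 3×1730/(2π×5.4²) × 0.94844 = 28.327 × 0.94844 = 26.87 kPa

Δσ_z ≈ 26.9 kPa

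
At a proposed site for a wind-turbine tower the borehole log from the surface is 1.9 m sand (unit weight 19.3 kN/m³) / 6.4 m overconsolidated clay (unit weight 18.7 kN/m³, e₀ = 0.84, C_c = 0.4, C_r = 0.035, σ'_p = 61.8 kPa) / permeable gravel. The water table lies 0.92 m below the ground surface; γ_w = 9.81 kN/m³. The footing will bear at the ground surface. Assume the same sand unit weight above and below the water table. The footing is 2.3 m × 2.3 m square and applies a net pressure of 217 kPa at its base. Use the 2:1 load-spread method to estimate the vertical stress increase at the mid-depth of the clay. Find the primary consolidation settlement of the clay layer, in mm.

S_c ≈ 134 mm

Mid-depth of clay below the ground surface: z = 1.9 + 6.4/2 = 5.1 m.
Total vertical stress at mid-clay: σ_v = 19.3×1.9 + 18.7×3.2 = 96.51 kPa.
Pore pressure: u = 9.81×(5.1 − 0.92) = 41.006 kPa.
Initial effective stress: σ'_0 = σ_v − u = 96.51 − 41.006 = 55.504 kPa.
Stress increase at mid-clay by the 2:1 spreading method:
Δσ = qBL/((B+z)(L+z)) = 217×2.3×2.3/((2.3+5.1)(2.3+5.1)) = 20.963 kPa
Final effective stress: σ'_f = 55.504 + 20.963 = 76.467 kPa.
σ'_f = 76.467 > σ'_p = 61.8 kPa, so the stress path crosses the preconsolidation pressure — recompression up to σ'_p, then virgin compression beyond:
S_c = H/(1+e₀)·[C_r·log₁₀(σ'_p/σ'_0) + C_c·log₁₀(σ'_f/σ'_p)]
    = 6.4/1.84 × [0.035×log₁₀(61.8/55.504) + 0.4×log₁₀(76.467/61.8)]
    = 3.4783 × [0.0016332 + 0.036994] = 0.1344 m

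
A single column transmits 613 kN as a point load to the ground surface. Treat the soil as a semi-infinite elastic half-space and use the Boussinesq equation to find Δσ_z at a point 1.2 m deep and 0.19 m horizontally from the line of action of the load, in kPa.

Δσ_z ≈ 191 kPa

Boussinesq vertical stress below a point load on an elastic half-space:
Δσ_z = 3P/(2πz²) · [1 + (r/z)²]^(−5/2)
r/z = 0.19/1.2 = 0.15833; [1+(r/z)²]^(−5/2) = 0.93998.
Δσ_z = 3×613/(2π×1.2²) × 0.93998 = 203.25 × 0.93998 = 191.1 kPa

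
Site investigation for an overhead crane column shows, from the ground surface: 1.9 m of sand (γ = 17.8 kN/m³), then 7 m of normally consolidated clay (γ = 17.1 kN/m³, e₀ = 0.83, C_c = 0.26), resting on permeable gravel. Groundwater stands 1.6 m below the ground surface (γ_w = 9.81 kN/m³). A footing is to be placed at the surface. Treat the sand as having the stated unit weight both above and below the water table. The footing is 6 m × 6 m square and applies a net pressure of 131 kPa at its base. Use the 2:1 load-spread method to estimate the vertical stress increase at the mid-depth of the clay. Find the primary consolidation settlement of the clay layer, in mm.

Mid-depth of clay below the ground surface: z = 1.9 + 7/2 = 5.4 m.
Total vertical stress at mid-clay: σ_v = 17.8×1.9 + 17.1×3.5 = 93.67 kPa.
Pore pressure: u = 9.81×(5.4 − 1.6) = 37.278 kPa.
Initial effective stress: σ'_0 = σ_v − u = 93.67 − 37.278 = 56.392 kPa.
Stress increase at mid-clay by the 2:1 spreading method:
Δσ = qBL/((B+z)(L+z)) = 131×6×6/((6+5.4)(6+5.4)) = 36.288 kPa
Final effective stress: σ'_f = σ'_0 + Δσ = 56.392 + 36.288 = 92.68 kPa.
Normally consolidated clay, so the full stress increment lies on the virgin compression line:
S_c = C_c·H/(1+e₀)·log₁₀(σ'_f/σ'_0) = 0.26×7/(1+0.83)×log₁₀(92.68/56.392)
    = 0.99454 × 0.21577 = 0.2146 m

S_c ≈ 215 mm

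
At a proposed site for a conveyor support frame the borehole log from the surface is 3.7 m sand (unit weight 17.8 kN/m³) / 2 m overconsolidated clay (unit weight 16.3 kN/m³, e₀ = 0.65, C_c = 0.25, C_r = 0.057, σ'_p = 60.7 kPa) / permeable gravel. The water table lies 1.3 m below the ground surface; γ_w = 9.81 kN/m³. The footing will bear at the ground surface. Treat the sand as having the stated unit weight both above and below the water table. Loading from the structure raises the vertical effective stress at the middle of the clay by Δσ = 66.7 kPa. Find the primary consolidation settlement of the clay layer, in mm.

Mid-depth of clay below the ground surface: z = 3.7 + 2/2 = 4.7 m.
Total vertical stress at mid-clay: σ_v = 17.8×3.7 + 16.3×1 = 82.16 kPa.
Pore pressure: u = 9.81×(4.7 − 1.3) = 33.354 kPa.
Initial effective stress: σ'_0 = σ_v − u = 82.16 − 33.354 = 48.806 kPa.
Final effective stress: σ'_f = 48.806 + 66.7 = 115.51 kPa.
σ'_f = 115.51 > σ'_p = 60.7 kPa, so the stress path crosses the preconsolidation pressure — recompression up to σ'_p, then virgin compression beyond:
S_c = H/(1+e₀)·[C_r·log₁₀(σ'_p/σ'_0) + C_c·log₁₀(σ'_f/σ'_p)]
    = 2/1.65 × [0.057×log₁₀(60.7/48.806) + 0.25×log₁₀(115.51/60.7)]
    = 1.2121 × [0.0053988 + 0.069858] = 0.09122 m

S_c ≈ 91.2 mm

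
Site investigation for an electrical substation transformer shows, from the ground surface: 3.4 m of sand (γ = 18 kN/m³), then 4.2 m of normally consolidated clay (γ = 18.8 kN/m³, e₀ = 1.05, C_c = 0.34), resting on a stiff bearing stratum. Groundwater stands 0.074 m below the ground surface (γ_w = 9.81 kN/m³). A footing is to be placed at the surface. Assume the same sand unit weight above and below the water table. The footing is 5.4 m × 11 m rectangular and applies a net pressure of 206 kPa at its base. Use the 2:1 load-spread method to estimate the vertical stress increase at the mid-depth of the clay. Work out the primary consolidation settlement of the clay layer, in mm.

S_c ≈ 269 mm

Mid-depth of clay below the ground surface: z = 3.4 + 4.2/2 = 5.5 m.
Total vertical stress at mid-clay: σ_v = 18×3.4 + 18.8×2.1 = 100.68 kPa.
Pore pressure: u = 9.81×(5.5 − 0.074) = 53.229 kPa.
Initial effective stress: σ'_0 = σ_v − u = 100.68 − 53.229 = 47.451 kPa.
Stress increase at mid-clay by the 2:1 spreading method:
Δσ = qBL/((B+z)(L+z)) = 206×5.4×11/((5.4+5.5)(11+5.5)) = 68.037 kPa
Final effective stress: σ'_f = σ'_0 + Δσ = 47.451 + 68.037 = 115.49 kPa.
Normally consolidated clay, so the full stress increment lies on the virgin compression line:
S_c = C_c·H/(1+e₀)·log₁₀(σ'_f/σ'_0) = 0.34×4.2/(1+1.05)×log₁₀(115.49/47.451)
    = 0.69659 × 0.3863 = 0.2691 m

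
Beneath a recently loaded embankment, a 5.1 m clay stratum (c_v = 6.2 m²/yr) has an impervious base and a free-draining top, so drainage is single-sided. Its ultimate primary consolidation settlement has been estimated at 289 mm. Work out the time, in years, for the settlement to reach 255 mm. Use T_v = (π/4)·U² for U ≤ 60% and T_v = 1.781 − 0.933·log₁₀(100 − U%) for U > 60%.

Drainage path length: H_d = H = 5.1 m (single drainage).
U = S(t)/S_ult = 255/289 = 0.8824.
U > 60%: T_v = 1.781 − 0.933·log₁₀(100 − 88.235) = 0.78215.
t = T_v·H_d²/c_v = 0.78215×5.1²/6.2 = 3.281 years.

t ≈ 3.28 years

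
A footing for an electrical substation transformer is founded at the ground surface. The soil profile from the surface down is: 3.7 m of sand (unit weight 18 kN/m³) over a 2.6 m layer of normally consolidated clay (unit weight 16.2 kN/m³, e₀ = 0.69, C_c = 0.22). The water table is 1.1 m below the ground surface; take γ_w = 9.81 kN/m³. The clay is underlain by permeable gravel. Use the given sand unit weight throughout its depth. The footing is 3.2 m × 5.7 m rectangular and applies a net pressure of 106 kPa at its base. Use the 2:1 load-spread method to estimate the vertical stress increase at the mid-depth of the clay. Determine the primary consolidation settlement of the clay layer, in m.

S_c ≈ 0.0542 m

Mid-depth of clay below the ground surface: z = 3.7 + 2.6/2 = 5 m.
Total vertical stress at mid-clay: σ_v = 18×3.7 + 16.2×1.3 = 87.66 kPa.
Pore pressure: u = 9.81×(5 − 1.1) = 38.259 kPa.
Initial effective stress: σ'_0 = σ_v − u = 87.66 − 38.259 = 49.401 kPa.
Stress increase at mid-clay by the 2:1 spreading method:
Δσ = qBL/((B+z)(L+z)) = 106×3.2×5.7/((3.2+5)(5.7+5)) = 22.036 kPa
Final effective stress: σ'_f = σ'_0 + Δσ = 49.401 + 22.036 = 71.437 kPa.
Normally consolidated clay, so the full stress increment lies on the virgin compression line:
S_c = C_c·H/(1+e₀)·log₁₀(σ'_f/σ'_0) = 0.22×2.6/(1+0.69)×log₁₀(71.437/49.401)
    = 0.33846 × 0.16019 = 0.05422 m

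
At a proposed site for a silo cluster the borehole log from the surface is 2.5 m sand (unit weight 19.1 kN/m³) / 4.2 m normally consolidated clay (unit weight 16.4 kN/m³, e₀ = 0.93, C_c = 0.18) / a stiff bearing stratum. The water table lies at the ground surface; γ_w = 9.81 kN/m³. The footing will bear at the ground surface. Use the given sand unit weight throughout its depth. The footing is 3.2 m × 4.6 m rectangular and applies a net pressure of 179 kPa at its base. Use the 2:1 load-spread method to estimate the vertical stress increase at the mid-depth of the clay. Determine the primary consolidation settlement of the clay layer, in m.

S_c ≈ 0.117 m

Mid-depth of clay below the ground surface: z = 2.5 + 4.2/2 = 4.6 m.
Total vertical stress at mid-clay: σ_v = 19.1×2.5 + 16.4×2.1 = 82.19 kPa.
Pore pressure: u = 9.81×(4.6 − 0) = 45.126 kPa.
Initial effective stress: σ'_0 = σ_v − u = 82.19 − 45.126 = 37.064 kPa.
Stress increase at mid-clay by the 2:1 spreading method:
Δσ = qBL/((B+z)(L+z)) = 179×3.2×4.6/((3.2+4.6)(4.6+4.6)) = 36.718 kPa
Final effective stress: σ'_f = σ'_0 + Δσ = 37.064 + 36.718 = 73.782 kPa.
Normally consolidated clay, so the full stress increment lies on the virgin compression line:
S_c = C_c·H/(1+e₀)·log₁₀(σ'_f/σ'_0) = 0.18×4.2/(1+0.93)×log₁₀(73.782/37.064)
    = 0.39171 × 0.299 = 0.1171 m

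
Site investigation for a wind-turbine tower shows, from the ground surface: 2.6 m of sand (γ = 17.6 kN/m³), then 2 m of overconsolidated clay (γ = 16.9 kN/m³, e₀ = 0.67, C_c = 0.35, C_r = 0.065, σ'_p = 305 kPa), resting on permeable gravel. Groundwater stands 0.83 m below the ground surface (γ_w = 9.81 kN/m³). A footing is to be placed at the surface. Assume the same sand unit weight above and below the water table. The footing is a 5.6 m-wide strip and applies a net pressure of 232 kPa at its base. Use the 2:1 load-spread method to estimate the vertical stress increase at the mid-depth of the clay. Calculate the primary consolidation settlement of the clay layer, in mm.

Mid-depth of clay below the ground surface: z = 2.6 + 2/2 = 3.6 m.
Total vertical stress at mid-clay: σ_v = 17.6×2.6 + 16.9×1 = 62.66 kPa.
Pore pressure: u = 9.81×(3.6 − 0.83) = 27.174 kPa.
Initial effective stress: σ'_0 = σ_v − u = 62.66 − 27.174 = 35.486 kPa.
Stress increase at mid-clay by the 2:1 spreading method:
Δσ = qB/(B+z) = 232×5.6/(5.6+3.6) = 141.22 kPa
Final effective stress: σ'_f = 35.486 + 141.22 = 176.71 kPa.
σ'_f = 176.71 ≤ σ'_p = 305 kPa, so the clay remains overconsolidated and only the recompression index applies:
S_c = C_r·H/(1+e₀)·log₁₀(σ'_f/σ'_0) = 0.065×2/1.67×log₁₀(176.71/35.486)
    = 0.077844 × 0.6972 = 0.05427 m

S_c ≈ 54.3 mm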